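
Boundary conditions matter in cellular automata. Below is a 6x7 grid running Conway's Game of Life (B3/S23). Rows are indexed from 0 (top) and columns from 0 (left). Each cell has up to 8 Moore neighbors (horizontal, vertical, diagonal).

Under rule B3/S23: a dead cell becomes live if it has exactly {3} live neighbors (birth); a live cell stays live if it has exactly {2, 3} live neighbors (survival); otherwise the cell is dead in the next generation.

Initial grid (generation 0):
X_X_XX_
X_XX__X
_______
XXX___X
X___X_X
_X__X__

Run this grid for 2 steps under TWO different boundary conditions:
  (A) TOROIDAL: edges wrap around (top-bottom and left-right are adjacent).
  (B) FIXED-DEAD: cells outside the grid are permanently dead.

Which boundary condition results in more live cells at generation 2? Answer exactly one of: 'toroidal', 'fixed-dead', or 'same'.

Answer: toroidal

Derivation:
Under TOROIDAL boundary, generation 2:
X_X____
X_X____
_X_X___
X__XXXX
_XXXX_X
XX__X_X
Population = 20

Under FIXED-DEAD boundary, generation 2:
__X__X_
_XX__X_
X__X_X_
X__XX__
X_X_X__
_______
Population = 14

Comparison: toroidal=20, fixed-dead=14 -> toroidal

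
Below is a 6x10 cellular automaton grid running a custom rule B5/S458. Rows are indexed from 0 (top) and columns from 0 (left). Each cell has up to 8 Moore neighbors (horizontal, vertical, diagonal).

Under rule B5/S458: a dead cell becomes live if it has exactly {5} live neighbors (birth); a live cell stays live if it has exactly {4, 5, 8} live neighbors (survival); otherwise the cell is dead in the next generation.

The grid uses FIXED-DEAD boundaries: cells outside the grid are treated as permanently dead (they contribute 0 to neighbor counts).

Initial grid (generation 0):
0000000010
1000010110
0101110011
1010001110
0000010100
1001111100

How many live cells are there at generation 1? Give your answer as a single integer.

Simulating step by step:
Generation 0 (given above): 24 live cells
Generation 1: 9 live cells
0000000000
0000000010
0000001010
0000001110
0000010100
0000001000
Population at generation 1: 9

Answer: 9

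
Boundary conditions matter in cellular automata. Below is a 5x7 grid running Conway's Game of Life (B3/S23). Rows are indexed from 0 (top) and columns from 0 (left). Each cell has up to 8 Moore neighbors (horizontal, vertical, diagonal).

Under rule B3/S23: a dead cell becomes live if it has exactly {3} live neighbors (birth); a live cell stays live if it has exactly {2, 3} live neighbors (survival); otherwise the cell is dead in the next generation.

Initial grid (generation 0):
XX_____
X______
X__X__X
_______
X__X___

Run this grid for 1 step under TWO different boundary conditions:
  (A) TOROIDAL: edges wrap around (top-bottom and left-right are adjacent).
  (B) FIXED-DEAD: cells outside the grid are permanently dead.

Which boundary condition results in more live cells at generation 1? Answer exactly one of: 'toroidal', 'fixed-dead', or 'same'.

Answer: toroidal

Derivation:
Under TOROIDAL boundary, generation 1:
XX____X
_______
X_____X
X_____X
XX_____
Population = 9

Under FIXED-DEAD boundary, generation 1:
XX_____
X______
_______
_______
_______
Population = 3

Comparison: toroidal=9, fixed-dead=3 -> toroidal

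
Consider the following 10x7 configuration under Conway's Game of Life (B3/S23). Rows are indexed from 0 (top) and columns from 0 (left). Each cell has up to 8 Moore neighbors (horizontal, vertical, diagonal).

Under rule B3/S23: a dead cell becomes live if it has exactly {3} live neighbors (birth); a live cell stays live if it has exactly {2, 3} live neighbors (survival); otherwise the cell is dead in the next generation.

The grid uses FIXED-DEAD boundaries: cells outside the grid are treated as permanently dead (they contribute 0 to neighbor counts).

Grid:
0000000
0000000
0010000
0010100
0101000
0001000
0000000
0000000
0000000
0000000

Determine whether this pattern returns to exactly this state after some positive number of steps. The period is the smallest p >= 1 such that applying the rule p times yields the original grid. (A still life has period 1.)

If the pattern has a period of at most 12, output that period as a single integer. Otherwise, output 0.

Answer: 2

Derivation:
Simulating and comparing each generation to the original:
Gen 0 (original, given above): 6 live cells
Gen 1: 6 live cells, differs from original
Gen 2: 6 live cells, MATCHES original -> period = 2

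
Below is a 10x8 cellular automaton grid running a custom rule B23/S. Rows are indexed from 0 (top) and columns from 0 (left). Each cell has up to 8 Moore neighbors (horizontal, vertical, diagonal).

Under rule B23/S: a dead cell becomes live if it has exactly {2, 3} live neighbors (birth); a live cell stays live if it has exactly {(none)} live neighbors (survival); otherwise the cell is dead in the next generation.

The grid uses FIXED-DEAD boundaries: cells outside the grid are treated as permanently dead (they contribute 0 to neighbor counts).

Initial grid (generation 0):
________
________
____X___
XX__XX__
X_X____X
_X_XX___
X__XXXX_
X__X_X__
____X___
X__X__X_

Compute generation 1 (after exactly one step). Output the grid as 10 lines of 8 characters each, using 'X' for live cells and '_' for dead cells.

Answer: ________
________
XX_X_X__
__XX__X_
_____XX_
X_____XX
_X______
_XX___X_
XXXX_XX_
____XX__

Derivation:
Simulating step by step:
Generation 0 (given above): 23 live cells
Generation 1: 24 live cells
(generation 1 grid is the final answer)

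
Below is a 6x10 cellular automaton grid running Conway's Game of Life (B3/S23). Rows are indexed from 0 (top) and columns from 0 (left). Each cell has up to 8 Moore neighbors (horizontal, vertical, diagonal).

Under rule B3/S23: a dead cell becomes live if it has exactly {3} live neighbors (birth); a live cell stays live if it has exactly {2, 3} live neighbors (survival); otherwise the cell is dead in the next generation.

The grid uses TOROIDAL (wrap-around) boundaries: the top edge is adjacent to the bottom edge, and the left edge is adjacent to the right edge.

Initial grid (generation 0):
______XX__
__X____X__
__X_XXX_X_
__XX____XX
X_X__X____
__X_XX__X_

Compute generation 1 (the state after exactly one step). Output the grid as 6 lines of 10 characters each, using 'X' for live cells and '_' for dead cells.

Answer: ___X_XXXX_
___X____X_
_XX_XXX_XX
__X___XXXX
__X__X__X_
_X_XXX_X__

Derivation:
Simulating step by step:
Generation 0 (given above): 20 live cells
Generation 1: 27 live cells
(generation 1 grid is the final answer)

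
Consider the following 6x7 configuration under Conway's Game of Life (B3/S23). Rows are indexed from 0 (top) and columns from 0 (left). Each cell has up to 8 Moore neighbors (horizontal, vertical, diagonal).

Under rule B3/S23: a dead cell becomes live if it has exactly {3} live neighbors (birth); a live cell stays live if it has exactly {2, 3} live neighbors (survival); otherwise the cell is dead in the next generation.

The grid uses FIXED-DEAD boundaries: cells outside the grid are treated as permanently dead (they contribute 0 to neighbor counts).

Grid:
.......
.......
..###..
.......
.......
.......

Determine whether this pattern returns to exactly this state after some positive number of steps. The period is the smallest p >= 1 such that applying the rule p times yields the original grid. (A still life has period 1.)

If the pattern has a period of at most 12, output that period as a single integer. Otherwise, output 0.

Simulating and comparing each generation to the original:
Gen 0 (original, given above): 3 live cells
Gen 1: 3 live cells, differs from original
Gen 2: 3 live cells, MATCHES original -> period = 2

Answer: 2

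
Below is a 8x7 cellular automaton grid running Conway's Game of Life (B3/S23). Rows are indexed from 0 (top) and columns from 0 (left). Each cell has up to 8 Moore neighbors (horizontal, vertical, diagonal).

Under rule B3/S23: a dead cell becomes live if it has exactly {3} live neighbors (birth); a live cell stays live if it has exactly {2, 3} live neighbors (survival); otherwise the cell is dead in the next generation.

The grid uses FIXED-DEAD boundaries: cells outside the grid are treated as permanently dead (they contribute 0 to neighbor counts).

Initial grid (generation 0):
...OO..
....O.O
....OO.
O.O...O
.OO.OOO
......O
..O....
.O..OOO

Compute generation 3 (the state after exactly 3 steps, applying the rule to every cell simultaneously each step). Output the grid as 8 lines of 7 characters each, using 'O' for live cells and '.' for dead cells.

Answer: .......
....O..
....OO.
....O.O
..O....
..O....
..O.OOO
.......

Derivation:
Simulating step by step:
Generation 0 (given above): 20 live cells
Generation 1: 18 live cells
...OOO.
.......
...OO.O
..O...O
.OOO..O
.OOO..O
......O
.....O.
Generation 2: 15 live cells
....O..
.......
...O.O.
.O..O.O
.....OO
.O.O.OO
..O..OO
.......
Generation 3: 11 live cells
(generation 3 grid is the final answer)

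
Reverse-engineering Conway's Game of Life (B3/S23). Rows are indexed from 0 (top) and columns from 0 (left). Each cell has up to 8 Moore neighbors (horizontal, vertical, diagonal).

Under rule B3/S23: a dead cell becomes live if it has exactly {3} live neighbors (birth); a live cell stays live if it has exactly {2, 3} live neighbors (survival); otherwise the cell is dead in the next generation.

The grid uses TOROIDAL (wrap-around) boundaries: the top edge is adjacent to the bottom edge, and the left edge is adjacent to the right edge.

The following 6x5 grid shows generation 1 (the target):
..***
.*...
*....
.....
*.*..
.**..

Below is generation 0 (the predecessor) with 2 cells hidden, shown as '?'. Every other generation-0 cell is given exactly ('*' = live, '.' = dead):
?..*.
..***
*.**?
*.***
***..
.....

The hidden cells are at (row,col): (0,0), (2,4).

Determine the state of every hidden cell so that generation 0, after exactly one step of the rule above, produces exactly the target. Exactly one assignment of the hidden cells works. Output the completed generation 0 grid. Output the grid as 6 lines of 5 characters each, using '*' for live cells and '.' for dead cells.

Answer: ...*.
..***
*.**.
*.***
***..
.....

Derivation:
Hidden generation-0 cells (in order): (0,0), (2,4).
A hidden cell only influences target cells in its own 3x3 neighborhood. Try each of the 2^2 = 4 assignments, step the completed generation 0 forward once under B3/S23, and compare with the target:
  (0,0)=. (2,4)=. -> step reproduces the target at every cell -> ACCEPT
  (0,0)=. (2,4)=* -> step gives (1,0)='*' but target has '.' -> reject
  (0,0)=* (2,4)=. -> step gives (0,4)='.' but target has '*' -> reject
  (0,0)=* (2,4)=* -> step gives (0,4)='.' but target has '*' -> reject
Unique solution: (0,0)=dead, (2,4)=dead.
Check: live-neighbor counts of every cell in the completed generation 0:
11333
23454
35577
47555
34344
23322
Applying B3/S23 to generation 0 with these counts gives:
..***
.*...
*....
.....
*.*..
.**..
which matches the target exactly.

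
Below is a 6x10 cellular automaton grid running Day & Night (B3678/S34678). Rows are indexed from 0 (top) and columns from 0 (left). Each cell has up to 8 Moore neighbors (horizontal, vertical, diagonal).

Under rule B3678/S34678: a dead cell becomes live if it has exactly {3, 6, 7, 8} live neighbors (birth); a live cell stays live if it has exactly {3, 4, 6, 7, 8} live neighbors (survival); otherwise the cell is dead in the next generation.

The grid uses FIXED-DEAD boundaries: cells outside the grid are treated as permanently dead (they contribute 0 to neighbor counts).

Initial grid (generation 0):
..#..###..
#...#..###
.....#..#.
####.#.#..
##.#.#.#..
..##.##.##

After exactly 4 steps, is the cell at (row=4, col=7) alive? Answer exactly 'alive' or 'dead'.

Simulating step by step:
Generation 0 (given above): 28 live cells
Generation 1: 24 live cells
......##..
.......##.
#.##....##
###.....#.
#.######..
.##...##..
Generation 2: 28 live cells
.......##.
......####
..#.....##
##.#.##.##
##.#.####.
.##.#.##..
Generation 3: 30 live cells
......####
........##
.#...#.##.
##...###.#
#.##..####
####..###.
Generation 4: 30 live cells
.......###
.......###
#......#..
##..######
##.##.####
.###..#.##

Cell (4,7) at generation 4: 1 -> alive

Answer: alive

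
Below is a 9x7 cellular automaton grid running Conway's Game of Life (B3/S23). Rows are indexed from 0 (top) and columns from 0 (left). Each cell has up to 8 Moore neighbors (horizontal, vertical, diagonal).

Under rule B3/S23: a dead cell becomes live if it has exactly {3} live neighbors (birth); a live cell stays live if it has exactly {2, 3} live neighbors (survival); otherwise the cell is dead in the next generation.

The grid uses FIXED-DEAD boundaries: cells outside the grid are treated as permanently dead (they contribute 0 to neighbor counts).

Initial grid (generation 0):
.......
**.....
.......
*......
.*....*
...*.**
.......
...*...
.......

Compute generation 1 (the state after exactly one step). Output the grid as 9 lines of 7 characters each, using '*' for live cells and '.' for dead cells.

Answer: .......
.......
**.....
.......
.....**
.....**
....*..
.......
.......

Derivation:
Simulating step by step:
Generation 0 (given above): 9 live cells
Generation 1: 7 live cells
(generation 1 grid is the final answer)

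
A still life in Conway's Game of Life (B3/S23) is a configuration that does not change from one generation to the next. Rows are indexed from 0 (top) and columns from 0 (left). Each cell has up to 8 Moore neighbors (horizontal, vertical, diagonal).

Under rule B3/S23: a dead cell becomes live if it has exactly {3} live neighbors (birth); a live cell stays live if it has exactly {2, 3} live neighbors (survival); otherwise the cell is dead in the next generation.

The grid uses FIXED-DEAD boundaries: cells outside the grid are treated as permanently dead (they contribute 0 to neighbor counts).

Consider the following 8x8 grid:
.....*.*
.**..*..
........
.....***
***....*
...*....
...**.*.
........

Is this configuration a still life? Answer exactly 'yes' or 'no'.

Compute generation 1 and compare to generation 0 (given above):
Generation 1:
......*.
......*.
.....*..
.*....**
.**....*
.*.**...
...**...
........
Cell (0,5) differs: gen0=1 vs gen1=0 -> NOT a still life.

Answer: no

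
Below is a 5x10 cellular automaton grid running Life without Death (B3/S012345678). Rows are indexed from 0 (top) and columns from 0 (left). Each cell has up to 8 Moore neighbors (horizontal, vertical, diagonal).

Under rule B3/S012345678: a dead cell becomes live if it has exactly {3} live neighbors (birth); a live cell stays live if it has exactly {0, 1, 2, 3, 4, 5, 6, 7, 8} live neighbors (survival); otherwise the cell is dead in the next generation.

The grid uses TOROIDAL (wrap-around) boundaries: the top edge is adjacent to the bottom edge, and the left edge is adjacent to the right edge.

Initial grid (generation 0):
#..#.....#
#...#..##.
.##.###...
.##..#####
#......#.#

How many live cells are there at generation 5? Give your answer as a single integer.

Simulating step by step:
Generation 0 (given above): 22 live cells
Generation 1: 29 live cells
##.#...#.#
#.#.#.###.
.##.###...
.#########
#.#....#.#
Generation 2: 30 live cells
##.#...#.#
#.#.#.###.
.##.###...
.#########
#.#..#.#.#
Generation 3: 32 live cells
##.###.#.#
#.#.#.###.
.##.###...
.#########
#.#..#.#.#
Generation 4: 32 live cells
##.###.#.#
#.#.#.###.
.##.###...
.#########
#.#..#.#.#
Generation 5: 32 live cells
##.###.#.#
#.#.#.###.
.##.###...
.#########
#.#..#.#.#
Population at generation 5: 32

Answer: 32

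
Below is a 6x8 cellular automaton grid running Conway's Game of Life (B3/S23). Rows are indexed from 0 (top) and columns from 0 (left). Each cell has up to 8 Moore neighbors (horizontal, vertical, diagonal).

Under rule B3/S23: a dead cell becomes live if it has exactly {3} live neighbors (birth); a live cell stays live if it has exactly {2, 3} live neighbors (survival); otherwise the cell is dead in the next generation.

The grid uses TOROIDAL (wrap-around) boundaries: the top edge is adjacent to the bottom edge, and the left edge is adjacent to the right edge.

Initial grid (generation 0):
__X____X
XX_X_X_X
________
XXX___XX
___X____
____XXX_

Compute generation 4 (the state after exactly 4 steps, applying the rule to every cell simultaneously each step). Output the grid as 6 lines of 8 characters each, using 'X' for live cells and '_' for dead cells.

Simulating step by step:
Generation 0 (given above): 16 live cells
Generation 1: 22 live cells
_XXX___X
XXX___XX
________
XXX____X
XXXXX___
___XXXX_
Generation 2: 9 live cells
________
___X__XX
______X_
_______X
______X_
_____XXX
Generation 3: 10 live cells
_____X__
______XX
______X_
______XX
_____X__
_____XXX
Generation 4: 11 live cells
(generation 4 grid is the final answer)

Answer: _____X__
_____XXX
_____X__
_____XXX
_____X__
____XX__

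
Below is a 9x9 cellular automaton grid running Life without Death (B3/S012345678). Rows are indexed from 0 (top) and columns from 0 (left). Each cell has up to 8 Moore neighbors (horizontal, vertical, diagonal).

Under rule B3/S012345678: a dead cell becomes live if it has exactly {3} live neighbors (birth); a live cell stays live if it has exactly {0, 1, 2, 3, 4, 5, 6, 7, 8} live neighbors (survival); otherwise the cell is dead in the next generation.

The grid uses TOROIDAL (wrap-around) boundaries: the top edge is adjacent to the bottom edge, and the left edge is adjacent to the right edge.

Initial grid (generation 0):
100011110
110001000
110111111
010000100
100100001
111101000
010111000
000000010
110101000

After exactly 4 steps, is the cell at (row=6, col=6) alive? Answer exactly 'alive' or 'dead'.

Simulating step by step:
Generation 0 (given above): 35 live cells
Generation 1: 49 live cells
101011110
111101000
110111111
010100100
100110001
111101001
110111100
110101110
110101010
Generation 2: 53 live cells
101011110
111101000
110111111
010100100
100111011
111101111
110111100
110101110
110101010
Generation 3: 53 live cells
101011110
111101000
110111111
010100100
100111011
111101111
110111100
110101110
110101010
Generation 4: 53 live cells
101011110
111101000
110111111
010100100
100111011
111101111
110111100
110101110
110101010

Cell (6,6) at generation 4: 1 -> alive

Answer: alive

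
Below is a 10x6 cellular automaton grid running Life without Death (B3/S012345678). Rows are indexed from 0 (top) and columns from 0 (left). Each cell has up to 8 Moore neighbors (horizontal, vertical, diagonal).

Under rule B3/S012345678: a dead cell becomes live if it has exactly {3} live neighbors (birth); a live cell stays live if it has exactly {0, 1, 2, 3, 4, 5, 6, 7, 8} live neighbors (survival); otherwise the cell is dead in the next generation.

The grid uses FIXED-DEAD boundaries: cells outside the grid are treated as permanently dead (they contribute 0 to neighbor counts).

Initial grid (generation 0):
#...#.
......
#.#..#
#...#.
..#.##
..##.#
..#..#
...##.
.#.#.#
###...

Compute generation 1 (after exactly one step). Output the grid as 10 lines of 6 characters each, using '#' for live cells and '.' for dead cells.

Answer: #...#.
.#....
###..#
#...#.
.##.##
.###.#
..#..#
...###
##.#.#
###...

Derivation:
Simulating step by step:
Generation 0 (given above): 23 live cells
Generation 1: 29 live cells
(generation 1 grid is the final answer)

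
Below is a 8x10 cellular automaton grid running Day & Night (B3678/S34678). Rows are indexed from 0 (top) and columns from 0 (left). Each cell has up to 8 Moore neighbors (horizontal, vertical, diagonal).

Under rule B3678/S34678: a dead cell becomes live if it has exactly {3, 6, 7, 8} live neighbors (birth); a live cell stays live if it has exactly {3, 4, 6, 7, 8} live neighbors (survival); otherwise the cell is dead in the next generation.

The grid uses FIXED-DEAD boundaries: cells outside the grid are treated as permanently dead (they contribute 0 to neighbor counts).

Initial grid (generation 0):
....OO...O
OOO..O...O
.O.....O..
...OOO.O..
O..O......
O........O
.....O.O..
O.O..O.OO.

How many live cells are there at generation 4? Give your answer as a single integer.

Answer: 3

Derivation:
Simulating step by step:
Generation 0 (given above): 25 live cells
Generation 1: 14 live cells
.O........
.O..O.O.O.
OO.O.O..O.
..O.O.O...
..........
..........
.O........
..........
Generation 2: 10 live cells
..........
.O...O.O..
.O.O.OO...
.O.O.O....
..........
..........
..........
..........
Generation 3: 6 live cells
..........
..O.O.....
O....OO...
......O...
..........
..........
..........
..........
Generation 4: 3 live cells
..........
.....O....
.....O....
.....O....
..........
..........
..........
..........
Population at generation 4: 3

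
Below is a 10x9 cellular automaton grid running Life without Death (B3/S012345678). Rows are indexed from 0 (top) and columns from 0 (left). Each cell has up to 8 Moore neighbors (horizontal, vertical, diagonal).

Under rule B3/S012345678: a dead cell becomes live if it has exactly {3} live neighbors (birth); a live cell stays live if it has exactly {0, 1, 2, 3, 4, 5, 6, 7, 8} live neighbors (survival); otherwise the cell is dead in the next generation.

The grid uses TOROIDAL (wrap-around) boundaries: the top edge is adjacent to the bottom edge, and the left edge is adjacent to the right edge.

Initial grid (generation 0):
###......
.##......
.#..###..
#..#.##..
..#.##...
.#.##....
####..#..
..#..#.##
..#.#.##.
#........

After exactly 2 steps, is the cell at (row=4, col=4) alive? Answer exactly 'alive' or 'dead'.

Simulating step by step:
Generation 0 (given above): 33 live cells
Generation 1: 53 live cells
###......
.###.#...
##.####..
####.##..
.##.###..
##.##....
####.####
#.#.##.##
.#######.
#.##....#
Generation 2: 60 live cells
###.#...#
.###.##..
##.####..
####.###.
.##.###..
##.##....
####.####
#.#.##.##
.#######.
#.##.####

Cell (4,4) at generation 2: 1 -> alive

Answer: alive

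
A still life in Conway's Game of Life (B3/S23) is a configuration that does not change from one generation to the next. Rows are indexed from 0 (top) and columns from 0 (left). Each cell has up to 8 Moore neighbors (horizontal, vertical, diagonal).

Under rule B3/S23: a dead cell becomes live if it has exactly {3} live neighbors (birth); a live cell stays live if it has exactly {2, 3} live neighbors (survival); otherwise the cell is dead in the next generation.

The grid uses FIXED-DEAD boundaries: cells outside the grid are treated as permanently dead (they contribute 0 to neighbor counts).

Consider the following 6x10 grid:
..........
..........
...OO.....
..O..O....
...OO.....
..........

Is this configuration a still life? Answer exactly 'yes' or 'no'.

Compute generation 1 and compare to generation 0 (given above):
Generation 1:
..........
..........
...OO.....
..O..O....
...OO.....
..........
The grids are IDENTICAL -> still life.

Answer: yes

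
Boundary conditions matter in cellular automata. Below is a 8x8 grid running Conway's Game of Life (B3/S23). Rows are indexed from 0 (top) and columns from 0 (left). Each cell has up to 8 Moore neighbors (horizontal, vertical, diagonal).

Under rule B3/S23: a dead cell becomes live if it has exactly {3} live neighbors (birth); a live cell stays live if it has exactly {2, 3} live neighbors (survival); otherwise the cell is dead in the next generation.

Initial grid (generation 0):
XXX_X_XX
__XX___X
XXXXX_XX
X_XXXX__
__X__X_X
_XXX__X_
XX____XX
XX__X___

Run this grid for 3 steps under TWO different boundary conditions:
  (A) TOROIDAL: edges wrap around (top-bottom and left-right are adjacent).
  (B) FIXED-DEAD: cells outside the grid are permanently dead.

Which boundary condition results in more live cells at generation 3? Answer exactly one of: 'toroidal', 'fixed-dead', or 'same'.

Under TOROIDAL boundary, generation 3:
____XX__
_____X__
______XX
_____XXX
________
___X___X
__XX_XX_
__XX__X_
Population = 17

Under FIXED-DEAD boundary, generation 3:
________
________
______XX
_____X_X
_____XX_
_X__X___
_X___XX_
_X___XX_
Population = 14

Comparison: toroidal=17, fixed-dead=14 -> toroidal

Answer: toroidal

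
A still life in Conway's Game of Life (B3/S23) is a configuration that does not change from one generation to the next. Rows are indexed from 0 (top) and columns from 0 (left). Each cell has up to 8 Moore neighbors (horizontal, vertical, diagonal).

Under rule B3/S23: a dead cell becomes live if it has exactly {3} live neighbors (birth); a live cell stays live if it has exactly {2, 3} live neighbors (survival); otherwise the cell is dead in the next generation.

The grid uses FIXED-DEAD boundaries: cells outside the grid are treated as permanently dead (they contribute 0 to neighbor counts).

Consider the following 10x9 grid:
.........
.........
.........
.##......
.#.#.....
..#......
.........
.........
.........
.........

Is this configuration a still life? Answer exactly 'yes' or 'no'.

Answer: yes

Derivation:
Compute generation 1 and compare to generation 0 (given above):
Generation 1:
.........
.........
.........
.##......
.#.#.....
..#......
.........
.........
.........
.........
The grids are IDENTICAL -> still life.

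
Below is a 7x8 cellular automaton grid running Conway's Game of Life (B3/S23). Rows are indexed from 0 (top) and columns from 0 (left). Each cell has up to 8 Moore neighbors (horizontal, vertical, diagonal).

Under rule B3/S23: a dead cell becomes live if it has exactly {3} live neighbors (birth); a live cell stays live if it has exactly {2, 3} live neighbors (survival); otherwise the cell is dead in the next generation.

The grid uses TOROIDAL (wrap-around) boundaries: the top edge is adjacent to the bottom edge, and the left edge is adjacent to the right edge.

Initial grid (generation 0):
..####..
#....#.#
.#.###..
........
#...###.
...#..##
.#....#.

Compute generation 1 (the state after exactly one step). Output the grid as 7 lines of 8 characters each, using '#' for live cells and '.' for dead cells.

Simulating step by step:
Generation 0 (given above): 20 live cells
Generation 1: 22 live cells
(generation 1 grid is the final answer)

Answer: ######.#
##......
#...###.
...#..#.
....###.
#...#...
......##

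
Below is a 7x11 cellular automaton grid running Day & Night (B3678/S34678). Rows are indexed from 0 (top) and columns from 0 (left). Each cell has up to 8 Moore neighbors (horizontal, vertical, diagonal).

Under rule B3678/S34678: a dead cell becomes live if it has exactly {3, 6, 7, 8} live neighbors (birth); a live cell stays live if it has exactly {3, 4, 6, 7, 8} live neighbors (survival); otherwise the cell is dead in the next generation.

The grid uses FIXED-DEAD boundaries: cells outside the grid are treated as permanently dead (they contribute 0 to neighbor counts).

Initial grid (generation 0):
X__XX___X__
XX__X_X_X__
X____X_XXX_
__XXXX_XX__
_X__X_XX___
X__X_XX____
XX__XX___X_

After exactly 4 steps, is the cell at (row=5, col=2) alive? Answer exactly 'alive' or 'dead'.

Simulating step by step:
Generation 0 (given above): 33 live cells
Generation 1: 27 live cells
_X___X_X___
XX_XX___X__
__X__X___X_
_X_XXXX__X_
_____X_XX__
X_X___XX___
____XXX____
Generation 2: 31 live cells
X_X_X______
_X__XXX____
X_X_XXX_X__
__X_XXXX___
_XXX_XXXX__
____X__XX__
_____XXX___
Generation 3: 30 live cells
_X_X_______
XXX_XXXX___
_____XX____
__XX_XXX___
__XX__XXX__
__XXX_XXX__
______XXX__
Generation 4: 31 live cells
XX__XXX____
_XXXXXX____
_____XX____
__XX_XX_X__
_X_X__XXX__
__XX___X_X_
___X_XX_X__

Cell (5,2) at generation 4: 1 -> alive

Answer: alive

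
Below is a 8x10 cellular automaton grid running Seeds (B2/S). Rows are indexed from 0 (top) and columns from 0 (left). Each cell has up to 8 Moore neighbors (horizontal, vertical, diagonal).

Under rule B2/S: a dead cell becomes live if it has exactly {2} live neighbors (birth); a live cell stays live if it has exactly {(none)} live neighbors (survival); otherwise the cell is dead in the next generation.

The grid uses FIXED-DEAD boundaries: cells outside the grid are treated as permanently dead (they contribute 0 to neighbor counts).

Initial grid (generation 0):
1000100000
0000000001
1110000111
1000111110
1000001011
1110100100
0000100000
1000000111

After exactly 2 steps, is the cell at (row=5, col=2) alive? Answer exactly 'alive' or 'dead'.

Simulating step by step:
Generation 0 (given above): 29 live cells
Generation 1: 14 live cells
0000000000
0011000100
0001100000
0011000000
0010000000
0000001001
0010011001
0000000000
Generation 2: 14 live cells
0011000000
0000000000
0100000000
0100000000
0100000000
0111000110
0000000110
0000011000

Cell (5,2) at generation 2: 1 -> alive

Answer: alive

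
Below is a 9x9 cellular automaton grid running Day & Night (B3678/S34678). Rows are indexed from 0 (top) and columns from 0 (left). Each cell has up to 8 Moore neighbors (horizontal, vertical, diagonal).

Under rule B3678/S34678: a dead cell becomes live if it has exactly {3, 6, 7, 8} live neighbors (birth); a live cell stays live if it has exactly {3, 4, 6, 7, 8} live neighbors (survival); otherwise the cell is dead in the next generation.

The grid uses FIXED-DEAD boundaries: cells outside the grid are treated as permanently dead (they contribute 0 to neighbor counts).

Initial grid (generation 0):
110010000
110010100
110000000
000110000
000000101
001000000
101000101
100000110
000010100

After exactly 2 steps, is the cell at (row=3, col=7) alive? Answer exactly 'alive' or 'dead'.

Answer: dead

Derivation:
Simulating step by step:
Generation 0 (given above): 23 live cells
Generation 1: 18 live cells
110001000
001001000
111111000
000000000
000100000
010000000
000000000
010000110
000001010
Generation 2: 10 live cells
000000000
011001100
011110000
010000000
000000000
000000000
000000000
000000100
000000000

Cell (3,7) at generation 2: 0 -> dead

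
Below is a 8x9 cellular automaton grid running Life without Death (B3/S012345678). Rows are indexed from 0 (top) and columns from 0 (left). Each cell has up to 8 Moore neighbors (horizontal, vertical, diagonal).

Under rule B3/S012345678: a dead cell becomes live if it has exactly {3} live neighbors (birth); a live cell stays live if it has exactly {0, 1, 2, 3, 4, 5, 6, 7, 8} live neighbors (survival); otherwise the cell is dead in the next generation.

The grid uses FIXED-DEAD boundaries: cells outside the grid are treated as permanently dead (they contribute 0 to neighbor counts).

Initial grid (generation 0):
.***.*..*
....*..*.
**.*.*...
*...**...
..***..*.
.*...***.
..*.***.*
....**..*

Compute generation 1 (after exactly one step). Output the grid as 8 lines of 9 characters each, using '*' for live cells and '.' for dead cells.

Answer: .*****..*
*...****.
**.*.**..
*...***..
.****..*.
.*...****
..*****.*
...******

Derivation:
Simulating step by step:
Generation 0 (given above): 30 live cells
Generation 1: 42 live cells
(generation 1 grid is the final answer)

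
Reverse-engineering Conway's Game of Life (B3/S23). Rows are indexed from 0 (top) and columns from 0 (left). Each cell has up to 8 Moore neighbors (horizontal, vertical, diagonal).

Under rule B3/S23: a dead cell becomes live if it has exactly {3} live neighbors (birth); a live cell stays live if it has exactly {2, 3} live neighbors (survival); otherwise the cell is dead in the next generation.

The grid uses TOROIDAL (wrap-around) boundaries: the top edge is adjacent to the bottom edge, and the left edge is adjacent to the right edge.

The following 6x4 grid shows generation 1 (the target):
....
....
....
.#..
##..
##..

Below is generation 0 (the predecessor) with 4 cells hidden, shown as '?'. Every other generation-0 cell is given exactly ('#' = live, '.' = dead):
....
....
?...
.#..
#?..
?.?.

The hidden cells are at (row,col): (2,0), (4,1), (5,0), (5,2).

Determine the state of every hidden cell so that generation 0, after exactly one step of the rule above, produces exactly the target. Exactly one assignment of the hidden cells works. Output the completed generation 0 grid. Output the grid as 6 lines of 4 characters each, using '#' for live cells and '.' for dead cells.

Hidden generation-0 cells (in order): (2,0), (4,1), (5,0), (5,2).
A hidden cell only influences target cells in its own 3x3 neighborhood. Try each of the 2^4 = 16 assignments, step the completed generation 0 forward once under B3/S23, and compare with the target:
  (2,0)=. (4,1)=. (5,0)=. (5,2)=. -> step gives (3,1)='.' but target has '#' -> reject
  (2,0)=. (4,1)=. (5,0)=. (5,2)=# -> step gives (3,1)='.' but target has '#' -> reject
  (2,0)=. (4,1)=. (5,0)=# (5,2)=. -> step gives (3,1)='.' but target has '#' -> reject
  (2,0)=. (4,1)=. (5,0)=# (5,2)=# -> step gives (3,1)='.' but target has '#' -> reject
  (2,0)=. (4,1)=# (5,0)=. (5,2)=. -> step gives (3,0)='#' but target has '.' -> reject
  (2,0)=. (4,1)=# (5,0)=. (5,2)=# -> step gives (3,0)='#' but target has '.' -> reject
  (2,0)=. (4,1)=# (5,0)=# (5,2)=. -> step gives (3,0)='#' but target has '.' -> reject
  (2,0)=. (4,1)=# (5,0)=# (5,2)=# -> step gives (3,0)='#' but target has '.' -> reject
  (2,0)=# (4,1)=. (5,0)=. (5,2)=. -> step gives (3,0)='#' but target has '.' -> reject
  (2,0)=# (4,1)=. (5,0)=. (5,2)=# -> step gives (3,0)='#' but target has '.' -> reject
  (2,0)=# (4,1)=. (5,0)=# (5,2)=. -> step gives (3,0)='#' but target has '.' -> reject
  (2,0)=# (4,1)=. (5,0)=# (5,2)=# -> step gives (3,0)='#' but target has '.' -> reject
  (2,0)=# (4,1)=# (5,0)=. (5,2)=. -> step gives (5,0)='.' but target has '#' -> reject
  (2,0)=# (4,1)=# (5,0)=. (5,2)=# -> step gives (4,2)='#' but target has '.' -> reject
  (2,0)=# (4,1)=# (5,0)=# (5,2)=. -> step reproduces the target at every cell -> ACCEPT
  (2,0)=# (4,1)=# (5,0)=# (5,2)=# -> step gives (4,1)='.' but target has '#' -> reject
Unique solution: (2,0)=live, (4,1)=live, (5,0)=live, (5,2)=dead.
Check: live-neighbor counts of every cell in the completed generation 0:
1101
1101
1211
4322
3322
2312
Applying B3/S23 to generation 0 with these counts gives:
....
....
....
.#..
##..
##..
which matches the target exactly.

Answer: ....
....
#...
.#..
##..
#...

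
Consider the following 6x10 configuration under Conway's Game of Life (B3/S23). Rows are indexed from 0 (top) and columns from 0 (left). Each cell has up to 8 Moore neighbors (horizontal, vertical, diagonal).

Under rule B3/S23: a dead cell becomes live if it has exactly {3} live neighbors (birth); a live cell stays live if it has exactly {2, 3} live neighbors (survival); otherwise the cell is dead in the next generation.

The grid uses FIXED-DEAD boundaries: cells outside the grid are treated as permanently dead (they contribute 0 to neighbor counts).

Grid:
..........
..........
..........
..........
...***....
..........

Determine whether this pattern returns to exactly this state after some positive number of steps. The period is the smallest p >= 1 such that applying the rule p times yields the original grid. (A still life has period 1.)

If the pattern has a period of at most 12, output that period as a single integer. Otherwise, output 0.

Answer: 2

Derivation:
Simulating and comparing each generation to the original:
Gen 0 (original, given above): 3 live cells
Gen 1: 3 live cells, differs from original
Gen 2: 3 live cells, MATCHES original -> period = 2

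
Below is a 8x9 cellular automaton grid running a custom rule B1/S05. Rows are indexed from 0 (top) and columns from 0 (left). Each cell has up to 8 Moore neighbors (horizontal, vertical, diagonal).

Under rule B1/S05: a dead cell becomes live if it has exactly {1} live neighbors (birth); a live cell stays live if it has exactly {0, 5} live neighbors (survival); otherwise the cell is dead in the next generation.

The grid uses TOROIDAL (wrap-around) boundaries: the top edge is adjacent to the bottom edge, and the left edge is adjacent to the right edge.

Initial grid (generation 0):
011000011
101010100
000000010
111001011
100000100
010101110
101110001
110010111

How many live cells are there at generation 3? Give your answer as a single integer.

Answer: 20

Derivation:
Simulating step by step:
Generation 0 (given above): 33 live cells
Generation 1: 11 live cells
010000011
000010000
000000000
000110000
000000100
000000000
100000001
010000010
Generation 2: 21 live cells
000111000
011111100
001000000
001000110
001000110
010001100
001000100
000000000
Generation 3: 20 live cells
100010010
100110010
100000001
000000000
100010100
100010001
100110000
010000010
Population at generation 3: 20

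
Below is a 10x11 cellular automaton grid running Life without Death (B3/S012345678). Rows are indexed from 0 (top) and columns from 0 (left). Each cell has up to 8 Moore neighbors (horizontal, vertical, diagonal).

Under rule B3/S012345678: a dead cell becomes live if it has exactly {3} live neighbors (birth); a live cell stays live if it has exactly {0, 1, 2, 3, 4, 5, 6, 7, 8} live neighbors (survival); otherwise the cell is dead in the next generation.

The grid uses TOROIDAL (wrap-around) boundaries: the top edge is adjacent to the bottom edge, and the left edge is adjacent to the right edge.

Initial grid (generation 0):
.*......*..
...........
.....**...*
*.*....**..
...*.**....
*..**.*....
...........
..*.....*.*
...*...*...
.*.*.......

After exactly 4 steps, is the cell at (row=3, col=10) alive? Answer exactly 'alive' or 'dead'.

Simulating step by step:
Generation 0 (given above): 23 live cells
Generation 1: 29 live cells
.**.....*..
...........
.....***..*
*.*.*..**..
.***.**....
*..**.*....
...*.......
..*.....*.*
...*...*...
.*.*.......
Generation 2: 37 live cells
.**.....*..
......**...
.....****.*
*.*.*..**..
****.**....
**.**.*....
..***......
..**....*.*
...*...*...
.*.*.......
Generation 3: 47 live cells
.**....**..
.....***.*.
.....******
*.*.*..****
****.**...*
**.**.*....
*.****.....
..**....*.*
...**..*...
.*.*.......
Generation 4: 57 live cells
.**....**..
.....***.**
*...*******
*.*.*..****
****.**.*.*
**.**.*....
*.****....*
.***.*..*.*
...**..*...
.*.**..**..

Cell (3,10) at generation 4: 1 -> alive

Answer: alive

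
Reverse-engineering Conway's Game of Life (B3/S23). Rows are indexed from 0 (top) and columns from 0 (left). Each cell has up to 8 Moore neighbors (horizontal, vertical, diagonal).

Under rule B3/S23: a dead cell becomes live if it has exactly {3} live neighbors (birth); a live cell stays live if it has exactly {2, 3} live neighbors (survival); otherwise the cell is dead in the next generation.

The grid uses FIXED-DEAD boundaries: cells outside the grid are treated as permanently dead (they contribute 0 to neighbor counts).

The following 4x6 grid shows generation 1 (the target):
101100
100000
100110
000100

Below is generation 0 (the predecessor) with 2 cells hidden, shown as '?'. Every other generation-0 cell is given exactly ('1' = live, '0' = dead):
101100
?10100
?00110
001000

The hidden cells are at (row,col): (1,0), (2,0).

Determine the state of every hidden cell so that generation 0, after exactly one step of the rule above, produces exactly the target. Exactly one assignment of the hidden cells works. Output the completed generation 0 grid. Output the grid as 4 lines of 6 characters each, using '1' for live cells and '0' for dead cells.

Hidden generation-0 cells (in order): (1,0), (2,0).
A hidden cell only influences target cells in its own 3x3 neighborhood. Try each of the 2^2 = 4 assignments, step the completed generation 0 forward once under B3/S23, and compare with the target:
  (1,0)=0 (2,0)=0 -> step gives (0,0)='0' but target has '1' -> reject
  (1,0)=0 (2,0)=1 -> step gives (0,0)='0' but target has '1' -> reject
  (1,0)=1 (2,0)=0 -> step gives (1,1)='1' but target has '0' -> reject
  (1,0)=1 (2,0)=1 -> step reproduces the target at every cell -> ACCEPT
Unique solution: (1,0)=live, (2,0)=live.
Check: live-neighbor counts of every cell in the completed generation 0:
243220
345441
244321
121321
Applying B3/S23 to generation 0 with these counts gives:
101100
100000
100110
000100
which matches the target exactly.

Answer: 101100
110100
100110
001000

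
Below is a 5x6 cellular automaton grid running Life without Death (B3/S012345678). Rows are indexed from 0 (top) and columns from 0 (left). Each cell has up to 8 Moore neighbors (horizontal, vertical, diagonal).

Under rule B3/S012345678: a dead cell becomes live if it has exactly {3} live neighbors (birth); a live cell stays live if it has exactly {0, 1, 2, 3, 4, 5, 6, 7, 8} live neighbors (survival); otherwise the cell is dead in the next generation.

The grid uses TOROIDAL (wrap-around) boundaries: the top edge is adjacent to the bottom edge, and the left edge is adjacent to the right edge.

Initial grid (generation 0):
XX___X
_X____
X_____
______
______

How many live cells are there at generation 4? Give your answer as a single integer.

Simulating step by step:
Generation 0 (given above): 5 live cells
Generation 1: 7 live cells
XX___X
_X___X
X_____
______
X_____
Generation 2: 9 live cells
XX___X
_X___X
X_____
______
XX___X
Generation 3: 13 live cells
XXX_XX
_X___X
X_____
_X___X
XX___X
Generation 4: 17 live cells
XXX_XX
_XX_XX
XX___X
_X___X
XX___X
Population at generation 4: 17

Answer: 17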